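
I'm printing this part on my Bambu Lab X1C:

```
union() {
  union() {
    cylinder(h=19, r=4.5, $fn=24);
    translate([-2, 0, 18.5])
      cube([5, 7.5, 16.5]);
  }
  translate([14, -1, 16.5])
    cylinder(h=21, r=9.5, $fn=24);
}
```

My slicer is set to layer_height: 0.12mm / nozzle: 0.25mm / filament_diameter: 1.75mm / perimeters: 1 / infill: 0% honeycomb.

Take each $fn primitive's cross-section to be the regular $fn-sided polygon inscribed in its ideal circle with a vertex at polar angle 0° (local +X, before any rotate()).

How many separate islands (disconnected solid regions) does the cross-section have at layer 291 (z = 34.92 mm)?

At z = 34.92 mm: the cylinder does not reach this height (z outside [0, 19]); the 5×7.5 cube at (-2, 0) contributes its full rectangle; Merging all regions: only the 5×7.5 cube at (-2, 0) is present, so the union is just that shape — 1 connected region; the r=9.5 cylinder at (14, -1) gives a regular 24-gon of circumradius 9.5 (constant along its height); Merging all regions: the 2 present regions are separate (no shared area or edge), so areas and boundary lengths simply add and each stays a separate island — 2 connected regions. Overall, the cross-section has 2 separate islands. Island count = 2.

2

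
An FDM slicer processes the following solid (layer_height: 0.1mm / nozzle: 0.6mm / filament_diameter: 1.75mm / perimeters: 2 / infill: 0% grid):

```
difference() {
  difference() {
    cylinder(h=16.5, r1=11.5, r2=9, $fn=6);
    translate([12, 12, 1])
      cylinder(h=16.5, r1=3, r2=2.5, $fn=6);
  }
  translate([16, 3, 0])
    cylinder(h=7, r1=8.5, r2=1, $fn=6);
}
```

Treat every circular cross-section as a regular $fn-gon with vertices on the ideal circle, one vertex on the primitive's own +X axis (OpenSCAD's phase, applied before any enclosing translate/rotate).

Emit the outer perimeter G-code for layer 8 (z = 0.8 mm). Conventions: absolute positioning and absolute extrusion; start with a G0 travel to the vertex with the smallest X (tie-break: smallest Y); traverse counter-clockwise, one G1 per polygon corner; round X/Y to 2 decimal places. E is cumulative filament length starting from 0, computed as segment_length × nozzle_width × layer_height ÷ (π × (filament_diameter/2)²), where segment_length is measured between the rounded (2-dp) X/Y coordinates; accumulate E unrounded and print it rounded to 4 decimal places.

At z = 0.8 mm: the cone contributes a regular 6-gon of circumradius 11.379 (interpolated between r1=11.5 and r2=9 at t=0.048); the cone at (12, 12) does not reach this height (z outside [1, 17.5]); Taking the first minus the rest: none of the subtracted shapes is present at this height, so the cone is unchanged — 1 connected region; the cone at (16, 3) contributes a regular 6-gon of circumradius 7.643 (interpolated between r1=8.5 and r2=1 at t=0.114); Taking the first minus the rest: starting from that combined region, the cone at (16, 3) partially overlaps it — only the 5.31 mm² overlap (of its 151.76 mm²) is removed, clipping the outline — 1 connected region. The outline is a single polygon with 8 vertices. Extrusion per mm of travel: 0.6 × 0.1 / (π × 0.875²) = 0.024945. Accumulating E over each segment gives final E = 1.7025.

G0 X-11.38 Y0.00 Z0.80
G1 X-5.69 Y-9.85 E0.2838
G1 X5.69 Y-9.85 E0.5676
G1 X10.73 Y-1.12 E0.8191
G1 X8.36 Y3.00 E0.9377
G1 X9.00 Y4.12 E0.9698
G1 X5.69 Y9.85 E1.1349
G1 X-5.69 Y9.85 E1.4188
G1 X-11.38 Y0.00 E1.7025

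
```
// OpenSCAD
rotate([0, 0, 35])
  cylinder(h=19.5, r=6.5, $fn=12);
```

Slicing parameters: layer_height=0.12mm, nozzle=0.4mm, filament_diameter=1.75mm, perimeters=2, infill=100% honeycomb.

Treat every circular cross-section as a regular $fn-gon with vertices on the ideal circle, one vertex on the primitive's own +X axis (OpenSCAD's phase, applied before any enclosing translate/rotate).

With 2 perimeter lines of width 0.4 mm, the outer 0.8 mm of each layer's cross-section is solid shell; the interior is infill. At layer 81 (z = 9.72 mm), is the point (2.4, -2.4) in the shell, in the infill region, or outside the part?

infill

At z = 9.72 mm: the r=6.5 cylinder contributes a regular 12-gon of circumradius 6.5; (rotated 35° about Z; rotation is an isometry so areas/perimeters/island counts are preserved). Overall, the cross-section is a single solid region. Undo the 35° rotation: the query point maps to (0.589, -3.343) in the un-rotated model frame. The nearest boundary edge runs (-0.00, -6.50)→(3.25, -5.63); distance from the point to it = 2.90 mm. The point is inside the cross-section and 2.90 mm from the nearest boundary — more than the 0.8 mm shell width (2 × 0.4), so it's in the infill interior.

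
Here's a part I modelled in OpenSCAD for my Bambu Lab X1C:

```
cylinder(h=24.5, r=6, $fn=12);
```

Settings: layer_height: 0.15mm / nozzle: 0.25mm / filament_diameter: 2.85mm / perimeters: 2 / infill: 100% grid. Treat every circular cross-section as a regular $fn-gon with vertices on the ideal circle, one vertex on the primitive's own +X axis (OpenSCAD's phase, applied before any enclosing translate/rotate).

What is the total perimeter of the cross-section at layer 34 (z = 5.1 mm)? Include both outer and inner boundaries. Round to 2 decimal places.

At z = 5.1 mm: the r=6 cylinder gives a regular 12-gon of circumradius 6 (constant along its height) (perimeter = 2·12·6.000·sin(180°/12) = 37.27 mm). Overall, the cross-section is a single solid region. Total boundary length (outer) = 37.27 mm.

37.27 mm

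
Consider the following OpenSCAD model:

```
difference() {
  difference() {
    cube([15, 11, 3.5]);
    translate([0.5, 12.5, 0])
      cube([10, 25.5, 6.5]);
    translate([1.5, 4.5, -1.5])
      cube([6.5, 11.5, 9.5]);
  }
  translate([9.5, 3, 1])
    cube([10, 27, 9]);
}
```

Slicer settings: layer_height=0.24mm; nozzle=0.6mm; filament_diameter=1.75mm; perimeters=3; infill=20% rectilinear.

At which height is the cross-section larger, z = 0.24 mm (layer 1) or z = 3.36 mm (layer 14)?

Layer 1 (z = 0.24): the 15×11 cube contributes its full rectangle (area 165.00 mm²); the 10×25.5 cube at (0.5, 12.5) contributes its full rectangle (area 255.00 mm²); the cube at (1.5, 4.5) is present — its section is the full 6.5×11.5 rectangle (area 74.75 mm²); Taking the first minus the rest: starting from the 15×11 cube (165.00 mm²), the 10×25.5 cube at (0.5, 12.5) misses the remaining region (no effect); the 6.5×11.5 cube at (1.5, 4.5) partially overlaps it — only the 42.25 mm² overlap (of its 74.75 mm²) is removed, clipping the outline — area = 122.75 mm²; the cube at (9.5, 3) is not intersected at this z (z outside [1, 10]); Taking the first minus the rest: none of the subtracted shapes is present at this height, so the result so far is unchanged — area = 122.75 mm². So its area = 122.75 mm². Layer 14 (z = 3.36): the cube (footprint 15×11) is included at this height (area 165.00 mm²); the cube at (0.5, 12.5) is present — its section is the full 10×25.5 rectangle (area 255.00 mm²); the 6.5×11.5 cube at (1.5, 4.5) contributes its full rectangle (area 74.75 mm²); After the difference (first − rest): starting from the 15×11 cube (165.00 mm²), the 10×25.5 cube at (0.5, 12.5) misses the remaining region (no effect); the 6.5×11.5 cube at (1.5, 4.5) partially overlaps it — only the 42.25 mm² overlap (of its 74.75 mm²) is removed, clipping the outline — area = 122.75 mm²; the cube at (9.5, 3) is present — its section is the full 10×27 rectangle (area 270.00 mm²); Taking the first minus the rest: starting from the result so far (122.75 mm²), the 10×27 cube at (9.5, 3) partially overlaps it — only the 44.00 mm² overlap (of its 270.00 mm²) is removed, clipping the outline — area = 78.75 mm². So its area = 78.75 mm². Layer 1 is larger (122.75 vs 78.75 mm²).

layer 1 (z = 0.24 mm)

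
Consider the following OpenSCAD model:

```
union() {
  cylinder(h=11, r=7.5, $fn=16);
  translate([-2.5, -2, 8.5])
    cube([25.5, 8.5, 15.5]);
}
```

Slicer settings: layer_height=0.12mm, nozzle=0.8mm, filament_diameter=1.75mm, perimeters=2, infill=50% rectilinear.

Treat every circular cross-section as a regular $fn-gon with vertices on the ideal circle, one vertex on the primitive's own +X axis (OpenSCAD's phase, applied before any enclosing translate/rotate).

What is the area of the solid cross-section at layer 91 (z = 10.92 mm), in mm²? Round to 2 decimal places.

312.24 mm²

At z = 10.92 mm: the r=7.5 cylinder contributes a regular 16-gon of circumradius 7.5 (area = (16/2)·7.500²·sin(360°/16) = 172.21 mm²); the cube at (-2.5, -2) (footprint 25.5×8.5) is included at this height (area 216.75 mm²); Merging all regions: the regions partially overlap — summed areas 388.96 mm² minus the doubly-counted overlap 76.72 mm² gives 312.24 mm² — area = 312.24 mm². Overall, the cross-section is a single solid region. Net area = 312.24 mm².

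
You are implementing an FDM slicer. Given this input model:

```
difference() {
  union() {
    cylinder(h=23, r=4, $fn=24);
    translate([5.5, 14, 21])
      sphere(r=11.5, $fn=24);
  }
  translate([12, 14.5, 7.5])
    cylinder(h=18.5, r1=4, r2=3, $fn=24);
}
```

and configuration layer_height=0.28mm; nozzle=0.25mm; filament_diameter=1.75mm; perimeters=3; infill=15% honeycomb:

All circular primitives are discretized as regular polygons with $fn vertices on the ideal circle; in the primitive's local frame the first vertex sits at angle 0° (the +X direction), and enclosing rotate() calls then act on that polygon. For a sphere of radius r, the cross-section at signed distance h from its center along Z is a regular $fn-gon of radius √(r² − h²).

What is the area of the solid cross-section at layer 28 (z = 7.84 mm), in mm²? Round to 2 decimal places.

49.69 mm²

At z = 7.84 mm: the r=4 cylinder gives a regular 24-gon of circumradius 4 (constant along its height) (area = (24/2)·4.000²·sin(360°/24) = 49.69 mm²); the sphere at (5.5, 14) is absent (|z−center|=13.160 > r=11.5); Taking the union: only the r=4 cylinder is present, so the union is just that shape — area = 49.69 mm²; the cone at (12, 14.5) (r1=4→r2=3) has section circumradius 3.982 here — a regular 24-gon (area = (24/2)·3.982²·sin(360°/24) = 49.24 mm²); Subtracting the remaining from the first: starting from the result so far (49.69 mm²), the cone at (12, 14.5) misses the remaining region (no effect) — area = 49.69 mm². Overall, the cross-section is a single solid region. Net area = 49.69 mm².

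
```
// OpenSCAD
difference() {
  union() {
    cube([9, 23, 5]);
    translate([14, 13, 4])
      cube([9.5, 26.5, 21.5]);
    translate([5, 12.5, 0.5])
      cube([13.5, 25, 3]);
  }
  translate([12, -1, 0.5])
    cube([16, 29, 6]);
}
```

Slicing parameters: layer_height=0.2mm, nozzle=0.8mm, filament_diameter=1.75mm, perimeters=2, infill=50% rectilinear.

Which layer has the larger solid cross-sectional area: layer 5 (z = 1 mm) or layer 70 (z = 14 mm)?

Layer 5 (z = 1): the cube is present — its section is the full 9×23 rectangle (area 207.00 mm²); the cube at (14, 13) is not intersected at this z (z outside [4, 25.5]); the cube at (5, 12.5) is present — its section is the full 13.5×25 rectangle (area 337.50 mm²); Merging all regions: the regions partially overlap — summed areas 544.50 mm² minus the doubly-counted overlap 42.00 mm² gives 502.50 mm² — area = 502.50 mm²; the cube at (12, -1) is present — its section is the full 16×29 rectangle (area 464.00 mm²); After the difference (first − rest): starting from the result so far (502.50 mm²), the 16×29 cube at (12, -1) partially overlaps it — only the 100.75 mm² overlap (of its 464.00 mm²) is removed, clipping the outline — area = 401.75 mm². So its area = 401.75 mm². Layer 70 (z = 14): the cube is absent (z outside [0, 5]); the cube at (14, 13) (footprint 9.5×26.5) is included at this height (area 251.75 mm²); the cube at (5, 12.5) does not reach this height (z outside [0.5, 3.5]); Combining (union): only the 9.5×26.5 cube at (14, 13) is present, so the union is just that shape — area = 251.75 mm²; the cube at (12, -1) is absent (z outside [0.5, 6.5]); Subtracting the remaining from the first: none of the subtracted shapes is present at this height, so the result so far is unchanged — area = 251.75 mm². So its area = 251.75 mm². Layer 5 is larger (401.75 vs 251.75 mm²).

layer 5 (z = 1 mm)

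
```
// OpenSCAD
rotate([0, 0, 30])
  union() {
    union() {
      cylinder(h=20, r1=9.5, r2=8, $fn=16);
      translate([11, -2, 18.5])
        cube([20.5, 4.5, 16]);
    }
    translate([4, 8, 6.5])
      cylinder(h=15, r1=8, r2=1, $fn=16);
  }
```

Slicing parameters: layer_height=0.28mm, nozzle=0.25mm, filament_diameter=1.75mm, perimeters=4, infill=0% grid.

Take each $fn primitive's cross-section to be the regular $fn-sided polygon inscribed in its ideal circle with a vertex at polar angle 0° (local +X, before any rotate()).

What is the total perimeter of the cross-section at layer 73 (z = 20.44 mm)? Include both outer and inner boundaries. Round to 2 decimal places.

59.33 mm

At z = 20.44 mm: the cone is not intersected at this z (z outside [0, 20]); the 20.5×4.5 cube at (11, -2) contributes its full rectangle (perimeter 50.00 mm); Combining (union): only the 20.5×4.5 cube at (11, -2) is present, so the union is just that shape — boundary = 50.00 mm; the cone at (4, 8): at t=0.929 of its height the radius interpolates to r₁+(r₂−r₁)t = 1.495, giving a regular 16-gon of that circumradius (perimeter = 2·16·1.495·sin(180°/16) = 9.33 mm); Merging all regions: the 2 present regions are separate (no shared area or edge), so areas and boundary lengths simply add and each stays a separate island — boundary = 59.33 mm; (rotated 30° about Z; rotation is an isometry so areas/perimeters/island counts are preserved). Overall, the cross-section has 2 separate islands. Total boundary length (outer) = 59.33 mm.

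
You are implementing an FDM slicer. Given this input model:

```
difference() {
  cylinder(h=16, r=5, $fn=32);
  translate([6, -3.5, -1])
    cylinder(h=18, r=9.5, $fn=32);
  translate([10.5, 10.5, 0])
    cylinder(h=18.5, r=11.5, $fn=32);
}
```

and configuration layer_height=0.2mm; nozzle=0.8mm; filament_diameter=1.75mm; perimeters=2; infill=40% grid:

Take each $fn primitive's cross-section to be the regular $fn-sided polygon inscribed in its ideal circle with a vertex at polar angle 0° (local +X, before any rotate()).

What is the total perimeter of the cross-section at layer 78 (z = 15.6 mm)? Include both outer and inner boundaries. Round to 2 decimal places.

At z = 15.6 mm: the r=5 cylinder gives a regular 32-gon of circumradius 5 (constant along its height) (perimeter = 2·32·5.000·sin(180°/32) = 31.37 mm); the cylinder at (6, -3.5): section is a regular 32-gon, circumradius r=9.5 (perimeter = 2·32·9.500·sin(180°/32) = 59.59 mm); the r=11.5 cylinder at (10.5, 10.5) gives a regular 32-gon of circumradius 11.5 (constant along its height) (perimeter = 2·32·11.500·sin(180°/32) = 72.14 mm); Subtracting the remaining from the first: starting from the r=5 cylinder, the r=9.5 cylinder at (6, -3.5) partially overlaps it — only the 59.51 mm² overlap (of its 281.71 mm²) is removed, clipping the outline; the r=11.5 cylinder at (10.5, 10.5) partially overlaps it — only the 0.24 mm² overlap (of its 412.81 mm²) is removed, clipping the outline — boundary = 22.34 mm. Overall, the cross-section is a single solid region. Total boundary length (outer) = 22.34 mm.

22.34 mm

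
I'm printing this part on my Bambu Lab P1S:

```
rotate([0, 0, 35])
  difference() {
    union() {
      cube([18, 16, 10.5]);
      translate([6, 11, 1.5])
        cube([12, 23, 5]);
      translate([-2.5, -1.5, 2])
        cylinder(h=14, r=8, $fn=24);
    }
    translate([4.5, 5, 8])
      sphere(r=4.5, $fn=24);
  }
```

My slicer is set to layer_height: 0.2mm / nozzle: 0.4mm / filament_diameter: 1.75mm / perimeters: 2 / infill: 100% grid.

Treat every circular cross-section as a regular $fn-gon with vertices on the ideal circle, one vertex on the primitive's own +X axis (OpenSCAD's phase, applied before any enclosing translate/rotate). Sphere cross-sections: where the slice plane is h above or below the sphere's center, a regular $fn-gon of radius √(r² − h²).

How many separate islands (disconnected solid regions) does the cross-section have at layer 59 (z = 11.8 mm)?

1

At z = 11.8 mm: the cube is absent (z outside [0, 10.5]); the cube at (6, 11) does not reach this height (z outside [1.5, 6.5]); the r=8 cylinder at (-2.5, -1.5) gives a regular 24-gon of circumradius 8 (constant along its height); Combining (union): only the r=8 cylinder at (-2.5, -1.5) is present, so the union is just that shape — 1 connected region; the sphere at (4.5, 5): section is a regular 24-gon, circumradius = √(r²−h²) = √(4.5²−3.8²) = 2.410; Taking the first minus the rest: starting from the result so far, the r=4.5 sphere at (4.5, 5) partially overlaps it — only the 1.75 mm² overlap (of its 18.04 mm²) is removed, clipping the outline — 1 connected region; (rotated 35° about Z; rotation is an isometry so areas/perimeters/island counts are preserved). Overall, the cross-section is a single solid region. Island count = 1.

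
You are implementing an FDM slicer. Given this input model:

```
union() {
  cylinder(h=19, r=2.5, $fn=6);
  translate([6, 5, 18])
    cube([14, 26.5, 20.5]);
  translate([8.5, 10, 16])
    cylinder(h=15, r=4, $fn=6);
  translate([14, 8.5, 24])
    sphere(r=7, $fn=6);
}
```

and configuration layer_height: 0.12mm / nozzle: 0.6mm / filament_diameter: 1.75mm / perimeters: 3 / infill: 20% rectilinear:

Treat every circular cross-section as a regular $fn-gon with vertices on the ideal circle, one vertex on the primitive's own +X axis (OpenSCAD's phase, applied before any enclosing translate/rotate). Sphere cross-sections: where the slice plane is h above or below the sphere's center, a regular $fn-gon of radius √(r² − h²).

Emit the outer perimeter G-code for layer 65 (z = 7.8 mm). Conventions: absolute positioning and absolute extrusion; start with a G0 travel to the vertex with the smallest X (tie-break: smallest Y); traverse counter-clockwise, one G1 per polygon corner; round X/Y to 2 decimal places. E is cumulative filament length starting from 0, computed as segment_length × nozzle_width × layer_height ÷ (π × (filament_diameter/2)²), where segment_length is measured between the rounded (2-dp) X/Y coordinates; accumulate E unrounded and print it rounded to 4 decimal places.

At z = 7.8 mm: the r=2.5 cylinder gives a regular 6-gon of circumradius 2.5 (constant along its height); the cube at (6, 5) does not reach this height (z outside [18, 38.5]); the cylinder at (8.5, 10) is not intersected at this z (z outside [16, 31]); the sphere at (14, 8.5) is absent (|z−center|=16.200 > r=7); Combining (union): only the r=2.5 cylinder is present, so the union is just that shape — 1 connected region. The outline is a single polygon with 6 vertices. Extrusion per mm of travel: 0.6 × 0.12 / (π × 0.875²) = 0.029934. Accumulating E over each segment gives final E = 0.4495.

G0 X-2.50 Y0.00 Z7.80
G1 X-1.25 Y-2.17 E0.0750
G1 X1.25 Y-2.17 E0.1498
G1 X2.50 Y0.00 E0.2248
G1 X1.25 Y2.17 E0.2997
G1 X-1.25 Y2.17 E0.3746
G1 X-2.50 Y0.00 E0.4495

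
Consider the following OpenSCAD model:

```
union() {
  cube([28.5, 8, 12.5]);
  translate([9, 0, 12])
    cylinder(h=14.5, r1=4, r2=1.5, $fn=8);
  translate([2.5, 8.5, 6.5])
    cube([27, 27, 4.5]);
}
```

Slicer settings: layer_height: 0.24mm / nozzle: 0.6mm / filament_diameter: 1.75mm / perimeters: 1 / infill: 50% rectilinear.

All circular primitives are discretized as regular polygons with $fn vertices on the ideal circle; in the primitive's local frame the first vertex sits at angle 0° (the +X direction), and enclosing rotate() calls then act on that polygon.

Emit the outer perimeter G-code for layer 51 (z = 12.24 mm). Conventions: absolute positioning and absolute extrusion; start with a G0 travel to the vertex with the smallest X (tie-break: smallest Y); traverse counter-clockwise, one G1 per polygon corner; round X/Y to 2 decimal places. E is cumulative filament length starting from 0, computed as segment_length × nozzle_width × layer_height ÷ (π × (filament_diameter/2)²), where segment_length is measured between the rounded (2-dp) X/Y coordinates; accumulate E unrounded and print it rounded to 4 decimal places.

G0 X0.00 Y0.00 Z12.24
G1 X5.04 Y0.00 E0.3017
G1 X6.20 Y-2.80 E0.4832
G1 X9.00 Y-3.96 E0.6646
G1 X11.80 Y-2.80 E0.8461
G1 X12.96 Y0.00 E1.0275
G1 X28.50 Y0.00 E1.9579
G1 X28.50 Y8.00 E2.4368
G1 X0.00 Y8.00 E4.1431
G1 X0.00 Y0.00 E4.6220

At z = 12.24 mm: the cube (footprint 28.5×8) is included at this height; the cone at (9, 0) contributes a regular 8-gon of circumradius 3.959 (interpolated between r1=4 and r2=1.5 at t=0.017); the cube at (2.5, 8.5) does not reach this height (z outside [6.5, 11]); Combining (union): the regions partially overlap (shared area 22.16 mm²), so overlapping operands fuse into one piece — 1 connected region. The outline is a single polygon with 9 vertices. Extrusion per mm of travel: 0.6 × 0.24 / (π × 0.875²) = 0.059868. Accumulating E over each segment gives final E = 4.6220.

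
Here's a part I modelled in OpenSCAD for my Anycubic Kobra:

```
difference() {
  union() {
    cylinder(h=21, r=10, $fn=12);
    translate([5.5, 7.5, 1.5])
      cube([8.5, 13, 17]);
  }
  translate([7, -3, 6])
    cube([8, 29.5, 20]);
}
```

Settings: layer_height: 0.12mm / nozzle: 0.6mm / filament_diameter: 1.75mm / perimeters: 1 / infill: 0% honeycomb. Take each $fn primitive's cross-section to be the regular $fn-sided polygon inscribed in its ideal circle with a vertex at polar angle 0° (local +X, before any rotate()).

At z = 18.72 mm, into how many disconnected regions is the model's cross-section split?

At z = 18.72 mm: the cylinder: section is a regular 12-gon, circumradius r=10; the cube at (5.5, 7.5) is not intersected at this z (z outside [1.5, 18.5]); Taking the union: only the r=10 cylinder is present, so the union is just that shape — 1 connected region; the cube at (7, -3) (footprint 8×29.5) is included at this height; After the difference (first − rest): starting from the result so far, the 8×29.5 cube at (7, -3) partially overlaps it — only the 20.82 mm² overlap (of its 236.00 mm²) is removed, clipping the outline — 1 connected region. The result has 1 disconnected region.

1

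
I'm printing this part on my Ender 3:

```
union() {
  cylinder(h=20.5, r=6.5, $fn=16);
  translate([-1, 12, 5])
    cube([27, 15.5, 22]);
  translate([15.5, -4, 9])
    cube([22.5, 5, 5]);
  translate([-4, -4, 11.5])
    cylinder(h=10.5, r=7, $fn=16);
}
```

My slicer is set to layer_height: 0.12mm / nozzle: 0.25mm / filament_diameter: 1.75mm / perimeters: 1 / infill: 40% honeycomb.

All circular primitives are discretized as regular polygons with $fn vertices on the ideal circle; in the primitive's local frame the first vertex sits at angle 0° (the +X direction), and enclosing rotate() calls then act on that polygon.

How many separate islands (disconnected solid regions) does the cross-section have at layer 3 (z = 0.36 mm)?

At z = 0.36 mm: the r=6.5 cylinder contributes a regular 16-gon of circumradius 6.5; the cube at (-1, 12) is absent (z outside [5, 27]); the cube at (15.5, -4) is absent (z outside [9, 14]); the cylinder at (-4, -4) does not reach this height (z outside [11.5, 22]); Taking the union: only the r=6.5 cylinder is present, so the union is just that shape — 1 connected region. Overall, the cross-section is a single solid region. Island count = 1.

1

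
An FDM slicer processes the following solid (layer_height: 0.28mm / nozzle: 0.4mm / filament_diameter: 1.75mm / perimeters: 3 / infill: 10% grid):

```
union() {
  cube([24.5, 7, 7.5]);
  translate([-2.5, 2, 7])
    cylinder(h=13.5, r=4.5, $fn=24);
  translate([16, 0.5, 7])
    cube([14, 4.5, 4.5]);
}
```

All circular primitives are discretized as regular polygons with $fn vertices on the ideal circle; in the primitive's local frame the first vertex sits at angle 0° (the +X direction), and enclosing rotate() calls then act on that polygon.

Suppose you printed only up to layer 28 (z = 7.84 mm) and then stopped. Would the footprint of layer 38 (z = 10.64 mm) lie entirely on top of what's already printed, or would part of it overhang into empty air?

Compare the two slices. At z = 7.84: the cube does not reach this height (z outside [0, 7.5]); the r=4.5 cylinder at (-2.5, 2) contributes a regular 24-gon of circumradius 4.5 (area = (24/2)·4.500²·sin(360°/24) = 62.89 mm²); the 14×4.5 cube at (16, 0.5) contributes its full rectangle (area 63.00 mm²); Taking the union: the 2 present regions are separate (no shared area or edge), so areas and boundary lengths simply add and each stays a separate island — area = 125.89 mm². At z = 10.64: the cube is absent (z outside [0, 7.5]); the cylinder at (-2.5, 2): section is a regular 24-gon, circumradius r=4.5 (area = (24/2)·4.500²·sin(360°/24) = 62.89 mm²); the cube at (16, 0.5) is present — its section is the full 14×4.5 rectangle (area 63.00 mm²); Combining (union): the 2 present regions are separate (no shared area or edge), so areas and boundary lengths simply add and each stays a separate island — area = 125.89 mm². Checking containment: the cross-section at z = 10.64 is a subset of the cross-section at z = 7.84.

entirely on top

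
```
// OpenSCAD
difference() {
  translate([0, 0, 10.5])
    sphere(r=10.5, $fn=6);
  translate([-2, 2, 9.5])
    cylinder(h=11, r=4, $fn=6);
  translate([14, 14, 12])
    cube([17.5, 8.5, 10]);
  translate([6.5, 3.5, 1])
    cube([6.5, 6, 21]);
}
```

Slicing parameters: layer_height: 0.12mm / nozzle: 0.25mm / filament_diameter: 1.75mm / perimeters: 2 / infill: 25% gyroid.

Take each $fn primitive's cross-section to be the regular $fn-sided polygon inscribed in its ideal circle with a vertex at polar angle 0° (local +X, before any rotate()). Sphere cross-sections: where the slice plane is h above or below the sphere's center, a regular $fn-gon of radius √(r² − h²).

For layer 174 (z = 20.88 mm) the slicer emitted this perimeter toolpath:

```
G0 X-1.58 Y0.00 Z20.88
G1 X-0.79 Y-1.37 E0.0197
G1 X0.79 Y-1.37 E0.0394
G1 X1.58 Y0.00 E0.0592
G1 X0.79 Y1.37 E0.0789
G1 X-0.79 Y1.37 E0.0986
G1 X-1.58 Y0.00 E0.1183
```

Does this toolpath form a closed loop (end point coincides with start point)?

Start point (G0): (-1.58, 0.00). End point (last G1): the path returns to the start — closed.

yes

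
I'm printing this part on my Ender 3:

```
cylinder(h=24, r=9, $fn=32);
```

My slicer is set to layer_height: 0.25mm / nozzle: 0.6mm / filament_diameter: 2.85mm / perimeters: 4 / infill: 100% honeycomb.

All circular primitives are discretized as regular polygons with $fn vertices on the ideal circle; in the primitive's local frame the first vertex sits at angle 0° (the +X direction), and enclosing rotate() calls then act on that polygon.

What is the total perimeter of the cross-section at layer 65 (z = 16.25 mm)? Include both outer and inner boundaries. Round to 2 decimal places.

56.46 mm

At z = 16.25 mm: the cylinder: section is a regular 32-gon, circumradius r=9 (perimeter = 2·32·9.000·sin(180°/32) = 56.46 mm). Overall, the cross-section is a single solid region. Total boundary length (outer) = 56.46 mm.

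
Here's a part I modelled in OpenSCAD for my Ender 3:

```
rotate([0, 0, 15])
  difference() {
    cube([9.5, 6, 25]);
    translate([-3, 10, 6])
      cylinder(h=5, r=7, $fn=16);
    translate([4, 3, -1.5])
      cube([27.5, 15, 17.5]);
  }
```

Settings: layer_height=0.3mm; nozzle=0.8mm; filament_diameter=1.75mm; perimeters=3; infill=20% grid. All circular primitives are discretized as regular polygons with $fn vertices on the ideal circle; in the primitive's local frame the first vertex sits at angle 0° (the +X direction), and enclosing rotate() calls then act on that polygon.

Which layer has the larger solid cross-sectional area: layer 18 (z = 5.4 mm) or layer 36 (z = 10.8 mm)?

Layer 18 (z = 5.4): the 9.5×6 cube contributes its full rectangle (area 57.00 mm²); the cylinder at (-3, 10) is not intersected at this z (z outside [6, 11]); the cube at (4, 3) (footprint 27.5×15) is included at this height (area 412.50 mm²); Subtracting the remaining from the first: starting from the 9.5×6 cube (57.00 mm²), the 27.5×15 cube at (4, 3) partially overlaps it — only the 16.50 mm² overlap (of its 412.50 mm²) is removed, clipping the outline — area = 40.50 mm²; (rotated 15° about Z; rotation is an isometry so areas/perimeters/island counts are preserved). So its area = 40.50 mm². Layer 36 (z = 10.8): the cube (footprint 9.5×6) is included at this height (area 57.00 mm²); the cylinder at (-3, 10): section is a regular 16-gon, circumradius r=7 (area = (16/2)·7.000²·sin(360°/16) = 150.01 mm²); the cube at (4, 3) is present — its section is the full 27.5×15 rectangle (area 412.50 mm²); Taking the first minus the rest: starting from the 9.5×6 cube (57.00 mm²), the r=7 cylinder at (-3, 10) partially overlaps it — only the 3.42 mm² overlap (of its 150.01 mm²) is removed, clipping the outline; the 27.5×15 cube at (4, 3) partially overlaps it — only the 16.50 mm² overlap (of its 412.50 mm²) is removed, clipping the outline — area = 37.08 mm²; (rotated 15° about Z; rotation is an isometry so areas/perimeters/island counts are preserved). So its area = 37.08 mm². Layer 18 is larger (40.50 vs 37.08 mm²).

layer 18 (z = 5.4 mm)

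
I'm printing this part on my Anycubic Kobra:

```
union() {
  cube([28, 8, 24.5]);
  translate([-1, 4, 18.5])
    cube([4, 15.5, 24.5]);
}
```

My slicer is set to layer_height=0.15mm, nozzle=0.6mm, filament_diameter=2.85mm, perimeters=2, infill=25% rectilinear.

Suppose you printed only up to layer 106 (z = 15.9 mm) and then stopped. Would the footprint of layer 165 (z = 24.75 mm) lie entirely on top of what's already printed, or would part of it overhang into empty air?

Compare the two slices. At z = 15.9: the 28×8 cube contributes its full rectangle (area 224.00 mm²); the cube at (-1, 4) is absent (z outside [18.5, 43]); Merging all regions: only the 28×8 cube is present, so the union is just that shape — area = 224.00 mm². At z = 24.75: the cube is not intersected at this z (z outside [0, 24.5]); the cube at (-1, 4) (footprint 4×15.5) is included at this height (area 62.00 mm²); Combining (union): only the 4×15.5 cube at (-1, 4) is present, so the union is just that shape — area = 62.00 mm². Checking containment: at z = 24.75 the cross-section extends beyond the z = 15.9 cross-section by about 50.00 mm².

part overhangs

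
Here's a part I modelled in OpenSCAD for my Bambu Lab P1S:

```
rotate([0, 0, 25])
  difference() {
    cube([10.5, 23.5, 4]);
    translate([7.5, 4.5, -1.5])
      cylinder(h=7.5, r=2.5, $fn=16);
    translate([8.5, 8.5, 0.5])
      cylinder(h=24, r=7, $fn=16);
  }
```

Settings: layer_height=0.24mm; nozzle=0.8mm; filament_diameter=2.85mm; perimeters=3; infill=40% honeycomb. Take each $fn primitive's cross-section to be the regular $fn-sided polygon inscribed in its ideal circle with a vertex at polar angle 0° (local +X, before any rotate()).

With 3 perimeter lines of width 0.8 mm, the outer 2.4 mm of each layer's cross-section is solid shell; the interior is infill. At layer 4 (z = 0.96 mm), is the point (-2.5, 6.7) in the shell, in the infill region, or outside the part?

shell

At z = 0.96 mm: the cube is present — its section is the full 10.5×23.5 rectangle; the r=2.5 cylinder at (7.5, 4.5) contributes a regular 16-gon of circumradius 2.5; the cylinder at (8.5, 8.5): section is a regular 16-gon, circumradius r=7; Taking the first minus the rest: starting from the 10.5×23.5 cube, the r=2.5 cylinder at (7.5, 4.5) lies wholly inside it (removes its full 19.13 mm² and its 15.61 mm outline becomes a hole wall); the r=7 cylinder at (8.5, 8.5) partially overlaps it — only the 83.08 mm² overlap (of its 150.01 mm²) is removed, clipping the outline — 1 connected region; (whole slice rotated 25° about Z — lengths, areas and connectivity unchanged). Overall, the cross-section is a single solid region. Undo the 25° rotation: the query point maps to (0.566, 7.129) in the un-rotated model frame. The nearest boundary edge runs (0.00, 0.00)→(0.00, 23.50); distance from the point to it = 0.57 mm. The point is inside the cross-section, 0.57 mm from the nearest boundary — within the 2.4 mm shell band (3 × 0.8).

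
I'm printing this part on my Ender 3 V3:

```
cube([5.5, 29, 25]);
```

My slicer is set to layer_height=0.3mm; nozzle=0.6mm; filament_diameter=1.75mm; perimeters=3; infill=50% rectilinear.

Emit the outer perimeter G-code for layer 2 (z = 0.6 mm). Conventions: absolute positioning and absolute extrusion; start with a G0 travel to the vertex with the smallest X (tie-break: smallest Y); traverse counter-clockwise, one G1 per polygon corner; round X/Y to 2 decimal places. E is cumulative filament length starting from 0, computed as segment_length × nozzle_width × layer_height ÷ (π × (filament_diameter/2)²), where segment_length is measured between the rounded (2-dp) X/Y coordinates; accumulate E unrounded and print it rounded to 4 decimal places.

At z = 0.6 mm: the cube is present — its section is the full 5.5×29 rectangle. The outline is a single polygon with 4 vertices. Extrusion per mm of travel: 0.6 × 0.3 / (π × 0.875²) = 0.074835. Accumulating E over each segment gives final E = 5.1636.

G0 X0.00 Y0.00 Z0.60
G1 X5.50 Y0.00 E0.4116
G1 X5.50 Y29.00 E2.5818
G1 X0.00 Y29.00 E2.9934
G1 X0.00 Y0.00 E5.1636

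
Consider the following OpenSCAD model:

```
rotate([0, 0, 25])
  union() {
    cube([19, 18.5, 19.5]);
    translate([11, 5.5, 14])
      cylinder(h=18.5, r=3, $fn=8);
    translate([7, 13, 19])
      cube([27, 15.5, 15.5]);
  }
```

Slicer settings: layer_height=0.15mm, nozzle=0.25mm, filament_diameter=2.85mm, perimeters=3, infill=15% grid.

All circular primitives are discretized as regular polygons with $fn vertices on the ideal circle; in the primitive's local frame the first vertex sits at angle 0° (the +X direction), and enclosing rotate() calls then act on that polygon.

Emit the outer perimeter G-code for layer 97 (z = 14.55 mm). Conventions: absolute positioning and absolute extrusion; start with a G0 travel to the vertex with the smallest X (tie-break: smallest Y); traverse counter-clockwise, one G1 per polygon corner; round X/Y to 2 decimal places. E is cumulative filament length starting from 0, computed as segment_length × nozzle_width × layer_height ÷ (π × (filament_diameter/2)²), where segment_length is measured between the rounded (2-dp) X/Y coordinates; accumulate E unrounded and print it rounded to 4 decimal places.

G0 X-7.82 Y16.77 Z14.55
G1 X0.00 Y0.00 E0.1088
G1 X17.22 Y8.03 E0.2205
G1 X9.40 Y24.80 E0.3292
G1 X-7.82 Y16.77 E0.4409

At z = 14.55 mm: the cube is present — its section is the full 19×18.5 rectangle; the cylinder at (11, 5.5): section is a regular 8-gon, circumradius r=3; the cube at (7, 13) is absent (z outside [19, 34.5]); Merging all regions: the r=3 cylinder at (11, 5.5) lies entirely inside the 19×18.5 cube, so the union is just the 19×18.5 cube — 1 connected region; (whole slice rotated 25° about Z — lengths, areas and connectivity unchanged). The outline is a single polygon with 4 vertices. Extrusion per mm of travel: 0.25 × 0.15 / (π × 1.425²) = 0.005878. Accumulating E over each segment gives final E = 0.4409.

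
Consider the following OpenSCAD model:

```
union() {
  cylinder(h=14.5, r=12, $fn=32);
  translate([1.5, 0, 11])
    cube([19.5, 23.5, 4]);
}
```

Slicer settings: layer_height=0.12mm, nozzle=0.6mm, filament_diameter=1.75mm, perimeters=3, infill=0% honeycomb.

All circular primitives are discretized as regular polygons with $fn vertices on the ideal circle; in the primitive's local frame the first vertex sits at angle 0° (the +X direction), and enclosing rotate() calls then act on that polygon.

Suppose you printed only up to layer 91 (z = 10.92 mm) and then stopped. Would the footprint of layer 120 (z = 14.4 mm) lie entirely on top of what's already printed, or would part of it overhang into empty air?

part overhangs

Compare the two slices. At z = 10.92: the cylinder: section is a regular 32-gon, circumradius r=12 (area = (32/2)·12.000²·sin(360°/32) = 449.49 mm²); the cube at (1.5, 0) is not intersected at this z (z outside [11, 15]); Combining (union): only the r=12 cylinder is present, so the union is just that shape — area = 449.49 mm². At z = 14.4: the cylinder: section is a regular 32-gon, circumradius r=12 (area = (32/2)·12.000²·sin(360°/32) = 449.49 mm²); the cube at (1.5, 0) is present — its section is the full 19.5×23.5 rectangle (area 458.25 mm²); Combining (union): the regions partially overlap — summed areas 907.74 mm² minus the doubly-counted overlap 94.48 mm² gives 813.26 mm² — area = 813.26 mm². Checking containment: at z = 14.4 the cross-section extends beyond the z = 10.92 cross-section by about 363.77 mm².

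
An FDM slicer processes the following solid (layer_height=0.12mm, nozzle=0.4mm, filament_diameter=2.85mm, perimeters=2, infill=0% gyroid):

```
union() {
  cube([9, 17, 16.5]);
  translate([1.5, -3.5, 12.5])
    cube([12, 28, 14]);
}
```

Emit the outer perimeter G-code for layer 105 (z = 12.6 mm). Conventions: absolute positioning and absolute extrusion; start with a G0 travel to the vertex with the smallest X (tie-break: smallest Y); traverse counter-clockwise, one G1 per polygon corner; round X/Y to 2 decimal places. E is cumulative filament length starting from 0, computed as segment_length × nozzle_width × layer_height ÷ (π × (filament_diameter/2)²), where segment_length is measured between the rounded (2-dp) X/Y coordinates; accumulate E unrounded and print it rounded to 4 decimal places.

G0 X0.00 Y0.00 Z12.60
G1 X1.50 Y0.00 E0.0113
G1 X1.50 Y-3.50 E0.0376
G1 X13.50 Y-3.50 E0.1279
G1 X13.50 Y24.50 E0.3386
G1 X1.50 Y24.50 E0.4289
G1 X1.50 Y17.00 E0.4853
G1 X0.00 Y17.00 E0.4966
G1 X0.00 Y0.00 E0.6245

At z = 12.6 mm: the cube is present — its section is the full 9×17 rectangle; the 12×28 cube at (1.5, -3.5) contributes its full rectangle; Taking the union: the regions partially overlap (shared area 127.50 mm²), so overlapping operands fuse into one piece — 1 connected region. The outline is a single polygon with 8 vertices. Extrusion per mm of travel: 0.4 × 0.12 / (π × 1.425²) = 0.007524. Accumulating E over each segment gives final E = 0.6245.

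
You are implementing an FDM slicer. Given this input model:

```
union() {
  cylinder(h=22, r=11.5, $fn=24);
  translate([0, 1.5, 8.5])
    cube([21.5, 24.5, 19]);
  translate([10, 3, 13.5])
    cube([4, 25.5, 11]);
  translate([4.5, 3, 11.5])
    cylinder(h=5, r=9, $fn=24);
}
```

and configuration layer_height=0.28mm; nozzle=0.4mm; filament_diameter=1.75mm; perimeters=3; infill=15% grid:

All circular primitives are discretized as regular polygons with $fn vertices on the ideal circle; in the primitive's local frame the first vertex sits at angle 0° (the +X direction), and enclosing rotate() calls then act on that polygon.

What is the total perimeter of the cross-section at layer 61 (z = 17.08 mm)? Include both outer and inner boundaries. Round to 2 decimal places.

131.25 mm

At z = 17.08 mm: the cylinder: section is a regular 24-gon, circumradius r=11.5 (perimeter = 2·24·11.500·sin(180°/24) = 72.05 mm); the cube at (0, 1.5) (footprint 21.5×24.5) is included at this height (perimeter 92.00 mm); the cube at (10, 3) is present — its section is the full 4×25.5 rectangle (perimeter 59.00 mm); the cylinder at (4.5, 3) is absent (z outside [11.5, 16.5]); Merging all regions: the regions partially overlap (shared area 177.58 mm²), so the edge portions inside another operand are dropped and the merged outline is re-measured after clipping — boundary = 131.25 mm. Overall, the cross-section is a single solid region. Total boundary length (outer) = 131.25 mm.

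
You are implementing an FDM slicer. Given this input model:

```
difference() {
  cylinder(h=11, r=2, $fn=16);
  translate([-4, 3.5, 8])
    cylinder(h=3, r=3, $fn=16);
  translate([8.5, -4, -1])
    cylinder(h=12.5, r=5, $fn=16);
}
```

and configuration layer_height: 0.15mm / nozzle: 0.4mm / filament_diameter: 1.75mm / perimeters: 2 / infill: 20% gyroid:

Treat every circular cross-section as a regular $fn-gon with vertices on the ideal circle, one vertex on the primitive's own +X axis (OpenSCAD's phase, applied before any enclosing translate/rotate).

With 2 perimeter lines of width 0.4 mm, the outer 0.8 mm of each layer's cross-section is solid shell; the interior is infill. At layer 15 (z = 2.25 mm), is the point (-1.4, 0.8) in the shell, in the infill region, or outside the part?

shell

At z = 2.25 mm: the r=2 cylinder contributes a regular 16-gon of circumradius 2; the cylinder at (-4, 3.5) does not reach this height (z outside [8, 11]); the cylinder at (8.5, -4): section is a regular 16-gon, circumradius r=5; After the difference (first − rest): starting from the r=2 cylinder, the r=5 cylinder at (8.5, -4) misses the remaining region (no effect) — 1 connected region. Overall, the cross-section is a single solid region. The nearest boundary edge runs (-1.85, 0.77)→(-1.41, 1.41); distance from the point to it = 0.35 mm. The point is inside the cross-section, 0.35 mm from the nearest boundary — within the 0.8 mm shell band (2 × 0.4).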